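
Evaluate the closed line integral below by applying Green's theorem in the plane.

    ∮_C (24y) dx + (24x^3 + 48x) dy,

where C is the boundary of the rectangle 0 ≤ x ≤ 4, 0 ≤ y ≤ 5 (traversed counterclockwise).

Green's theorem converts the closed line integral into a double integral over the enclosed region D:

    ∮_C P dx + Q dy = ∬_D (∂Q/∂x - ∂P/∂y) dA.

Here P = 24y, Q = 24x^3 + 48x, so

    ∂Q/∂x = 72x^2 + 48,    ∂P/∂y = 24,
    ∂Q/∂x - ∂P/∂y = 72x^2 + 24.

D is the region 0 ≤ x ≤ 4, 0 ≤ y ≤ 5. Evaluating the double integral:

    ∬_D (72x^2 + 24) dA = ∫_0^{4} ∫_0^{5} (72x^2 + 24) dy dx.

Inner (y from 0 to 5): 360x^2 + 120.
Outer (x from 0 to 4): 8160.

Therefore ∮_C P dx + Q dy = 8160.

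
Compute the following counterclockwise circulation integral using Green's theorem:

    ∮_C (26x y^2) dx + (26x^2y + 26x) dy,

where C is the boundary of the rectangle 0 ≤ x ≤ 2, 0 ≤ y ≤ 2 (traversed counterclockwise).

Green's theorem converts the closed line integral into a double integral over the enclosed region D:

    ∮_C P dx + Q dy = ∬_D (∂Q/∂x - ∂P/∂y) dA.

Here P = 26x y^2, Q = 26x^2y + 26x, so

    ∂Q/∂x = 52x y + 26,    ∂P/∂y = 52x y,
    ∂Q/∂x - ∂P/∂y = 26.

D is the region 0 ≤ x ≤ 2, 0 ≤ y ≤ 2. Evaluating the double integral:

    ∬_D (26) dA = ∫_0^{2} ∫_0^{2} (26) dy dx.

Inner (y from 0 to 2): 52.
Outer (x from 0 to 2): 104.

Therefore ∮_C P dx + Q dy = 104.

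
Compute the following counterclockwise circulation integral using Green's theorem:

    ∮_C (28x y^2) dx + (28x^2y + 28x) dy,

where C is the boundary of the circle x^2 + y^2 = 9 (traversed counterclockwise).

Green's theorem converts the closed line integral into a double integral over the enclosed region D:

    ∮_C P dx + Q dy = ∬_D (∂Q/∂x - ∂P/∂y) dA.

Here P = 28x y^2, Q = 28x^2y + 28x, so

    ∂Q/∂x = 56x y + 28,    ∂P/∂y = 56x y,
    ∂Q/∂x - ∂P/∂y = 28.

D is the region x^2 + y^2 ≤ 9. Evaluating the double integral:

In polar coordinates (x = r cos θ, y = r sin θ, dA = r dr dθ) the integrand becomes 28, so

    ∬_D (28) dA = ∫_0^{2π} ∫_0^{3} (28) · r dr dθ.

Inner (r from 0 to 3): 126.
Outer (θ from 0 to 2π): 252π.

Therefore ∮_C P dx + Q dy = 252π.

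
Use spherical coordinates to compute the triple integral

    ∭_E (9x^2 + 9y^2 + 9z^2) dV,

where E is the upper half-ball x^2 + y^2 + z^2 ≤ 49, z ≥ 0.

In spherical coordinates, x = ρ sin(φ) cos(θ), y = ρ sin(φ) sin(θ), z = ρ cos(φ), and dV = ρ^2 sin(φ) dρ dφ dθ.

The integrand becomes 9ρ^2, so

    ∭_E (9x^2 + 9y^2 + 9z^2) dV = ∫_{0}^{2π} ∫_{0}^{π/2} ∫_{0}^{7} (9ρ^2) · ρ^2 sin(φ) dρ dφ dθ.

Inner (ρ): 151263sin(φ)/5.
Middle (φ): 151263/5.
Outer (θ): 302526π/5.

Therefore the triple integral equals 302526π/5.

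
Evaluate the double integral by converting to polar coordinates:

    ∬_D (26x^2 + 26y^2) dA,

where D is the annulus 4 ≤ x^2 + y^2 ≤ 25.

The region D is 2 ≤ r ≤ 5, 0 ≤ θ ≤ 2π in polar coordinates, where x = r cos(θ), y = r sin(θ), and dA = r dr dθ.

Under the substitution, the integrand becomes 26r^2, so

    ∬_D (26x^2 + 26y^2) dA = ∫_{0}^{2π} ∫_{2}^{5} (26r^2) · r dr dθ.

Inner integral (in r): ∫_{2}^{5} (26r^2) · r dr = 7917/2.

Outer integral (in θ): ∫_{0}^{2π} (7917/2) dθ = 7917π.

Therefore ∬_D (26x^2 + 26y^2) dA = 7917π.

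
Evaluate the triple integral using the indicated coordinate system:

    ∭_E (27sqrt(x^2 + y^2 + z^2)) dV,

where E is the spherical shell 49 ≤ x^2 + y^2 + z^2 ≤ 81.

In spherical coordinates, x = ρ sin(φ) cos(θ), y = ρ sin(φ) sin(θ), z = ρ cos(φ), and dV = ρ^2 sin(φ) dρ dφ dθ.

The integrand becomes 27ρ, so

    ∭_E (27sqrt(x^2 + y^2 + z^2)) dV = ∫_{0}^{2π} ∫_{0}^{π} ∫_{7}^{9} (27ρ) · ρ^2 sin(φ) dρ dφ dθ.

Inner (ρ): 28080sin(φ).
Middle (φ): 56160.
Outer (θ): 112320π.

Therefore the triple integral equals 112320π.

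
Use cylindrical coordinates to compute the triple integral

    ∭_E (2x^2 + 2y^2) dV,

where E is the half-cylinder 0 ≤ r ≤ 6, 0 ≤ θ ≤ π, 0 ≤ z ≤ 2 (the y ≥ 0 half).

In cylindrical coordinates, x = r cos(θ), y = r sin(θ), z = z, and dV = r dr dθ dz.

The integrand becomes 2r^2, so

    ∭_E (2x^2 + 2y^2) dV = ∫_{0}^{π} ∫_{0}^{6} ∫_{0}^{2} (2r^2) · r dz dr dθ.

Inner (z): 4r^3.
Middle (r from 0 to 6): 1296.
Outer (θ): 1296π.

Therefore the triple integral equals 1296π.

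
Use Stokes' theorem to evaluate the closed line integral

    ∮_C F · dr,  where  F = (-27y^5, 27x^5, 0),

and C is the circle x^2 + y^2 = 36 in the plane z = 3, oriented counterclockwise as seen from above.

Let S be the flat disk x^2 + y^2 ≤ 36 in the plane z = 3, with upward unit normal n̂ = ẑ. By Stokes' theorem,

    ∮_C F · dr = ∬_S (∇ × F) · n̂ dS = ∬_D (curl F)_z dA,

where D is the disk x^2 + y^2 ≤ 36.

Compute the curl of F = (-27y^5, 27x^5, 0):
    (∇ × F)_x = ∂F_z/∂y - ∂F_y/∂z = 0,
    (∇ × F)_y = ∂F_x/∂z - ∂F_z/∂x = 0,
    (∇ × F)_z = ∂F_y/∂x - ∂F_x/∂y = 135x^4 + 135y^4.

On z = 3, (curl F)_z = 135x^4 + 135y^4.

Convert to polar (x = r cos θ, y = r sin θ, dA = r dr dθ); the integrand becomes 135r^4(sin(θ)^4 + cos(θ)^4), so

    ∬_D (curl F)_z dA = ∫_0^{2π} ∫_0^{6} (135r^4(sin(θ)^4 + cos(θ)^4)) · r dr dθ.

Inner (r from 0 to 6): 1049760sin(θ)^4 + 1049760cos(θ)^4.
Outer (θ from 0 to 2π): 1574640π.

Therefore ∮_C F · dr = 1574640π.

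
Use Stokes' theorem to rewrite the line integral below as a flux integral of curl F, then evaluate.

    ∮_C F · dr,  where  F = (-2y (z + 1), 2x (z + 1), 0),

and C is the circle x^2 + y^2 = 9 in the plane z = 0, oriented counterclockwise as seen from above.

Let S be the flat disk x^2 + y^2 ≤ 9 in the plane z = 0, with upward unit normal n̂ = ẑ. By Stokes' theorem,

    ∮_C F · dr = ∬_S (∇ × F) · n̂ dS = ∬_D (curl F)_z dA,

where D is the disk x^2 + y^2 ≤ 9.

Compute the curl of F = (-2y (z + 1), 2x (z + 1), 0):
    (∇ × F)_x = ∂F_z/∂y - ∂F_y/∂z = -2x,
    (∇ × F)_y = ∂F_x/∂z - ∂F_z/∂x = -2y,
    (∇ × F)_z = ∂F_y/∂x - ∂F_x/∂y = 4z + 4.

On z = 0, (curl F)_z = 4.

Convert to polar (x = r cos θ, y = r sin θ, dA = r dr dθ); the integrand becomes 4, so

    ∬_D (curl F)_z dA = ∫_0^{2π} ∫_0^{3} (4) · r dr dθ.

Inner (r from 0 to 3): 18.
Outer (θ from 0 to 2π): 36π.

Therefore ∮_C F · dr = 36π.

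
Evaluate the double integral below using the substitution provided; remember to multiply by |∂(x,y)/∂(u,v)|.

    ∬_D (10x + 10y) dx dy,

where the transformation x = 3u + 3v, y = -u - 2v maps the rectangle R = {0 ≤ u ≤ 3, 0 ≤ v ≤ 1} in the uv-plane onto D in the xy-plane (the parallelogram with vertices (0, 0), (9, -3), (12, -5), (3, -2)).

Compute the Jacobian determinant of (x, y) with respect to (u, v):

    ∂(x,y)/∂(u,v) = | 3  3 | = (3)(-2) - (3)(-1) = -3.
                   | -1  -2 |

Its absolute value is |J| = 3 (the area scaling factor).

Substituting x = 3u + 3v, y = -u - 2v into the integrand,

    10x + 10y → 20u + 10v,

so the integral becomes

    ∬_R (20u + 10v) · |J| du dv = ∫_0^3 ∫_0^1 (60u + 30v) dv du.

Inner (v): 60u + 15.
Outer (u): 315.

Therefore ∬_D (10x + 10y) dx dy = 315.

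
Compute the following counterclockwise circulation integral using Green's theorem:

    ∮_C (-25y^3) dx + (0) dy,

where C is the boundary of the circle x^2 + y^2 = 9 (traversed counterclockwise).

Green's theorem converts the closed line integral into a double integral over the enclosed region D:

    ∮_C P dx + Q dy = ∬_D (∂Q/∂x - ∂P/∂y) dA.

Here P = -25y^3, Q = 0, so

    ∂Q/∂x = 0,    ∂P/∂y = -75y^2,
    ∂Q/∂x - ∂P/∂y = 75y^2.

D is the region x^2 + y^2 ≤ 9. Evaluating the double integral:

In polar coordinates (x = r cos θ, y = r sin θ, dA = r dr dθ) the integrand becomes 75r^2sin(θ)^2, so

    ∬_D (75y^2) dA = ∫_0^{2π} ∫_0^{3} (75r^2sin(θ)^2) · r dr dθ.

Inner (r from 0 to 3): 6075sin(θ)^2/4.
Outer (θ from 0 to 2π): 6075π/4.

Therefore ∮_C P dx + Q dy = 6075π/4.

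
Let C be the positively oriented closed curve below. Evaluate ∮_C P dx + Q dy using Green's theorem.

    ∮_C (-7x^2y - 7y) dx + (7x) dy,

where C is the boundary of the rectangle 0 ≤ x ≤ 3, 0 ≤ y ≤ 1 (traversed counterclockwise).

Green's theorem converts the closed line integral into a double integral over the enclosed region D:

    ∮_C P dx + Q dy = ∬_D (∂Q/∂x - ∂P/∂y) dA.

Here P = -7x^2y - 7y, Q = 7x, so

    ∂Q/∂x = 7,    ∂P/∂y = -7x^2 - 7,
    ∂Q/∂x - ∂P/∂y = 7x^2 + 14.

D is the region 0 ≤ x ≤ 3, 0 ≤ y ≤ 1. Evaluating the double integral:

    ∬_D (7x^2 + 14) dA = ∫_0^{3} ∫_0^{1} (7x^2 + 14) dy dx.

Inner (y from 0 to 1): 7x^2 + 14.
Outer (x from 0 to 3): 105.

Therefore ∮_C P dx + Q dy = 105.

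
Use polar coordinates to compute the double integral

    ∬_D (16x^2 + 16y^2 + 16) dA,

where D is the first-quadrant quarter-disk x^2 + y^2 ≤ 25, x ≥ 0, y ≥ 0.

The region D is 0 ≤ r ≤ 5, 0 ≤ θ ≤ π/2 in polar coordinates, where x = r cos(θ), y = r sin(θ), and dA = r dr dθ.

Under the substitution, the integrand becomes 16r^2 + 16, so

    ∬_D (16x^2 + 16y^2 + 16) dA = ∫_{0}^{π/2} ∫_{0}^{5} (16r^2 + 16) · r dr dθ.

Inner integral (in r): ∫_{0}^{5} (16r^2 + 16) · r dr = 2700.

Outer integral (in θ): ∫_{0}^{π/2} (2700) dθ = 1350π.

Therefore ∬_D (16x^2 + 16y^2 + 16) dA = 1350π.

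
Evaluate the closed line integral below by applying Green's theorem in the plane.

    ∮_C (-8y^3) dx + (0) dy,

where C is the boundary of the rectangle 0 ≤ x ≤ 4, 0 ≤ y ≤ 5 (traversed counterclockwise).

Green's theorem converts the closed line integral into a double integral over the enclosed region D:

    ∮_C P dx + Q dy = ∬_D (∂Q/∂x - ∂P/∂y) dA.

Here P = -8y^3, Q = 0, so

    ∂Q/∂x = 0,    ∂P/∂y = -24y^2,
    ∂Q/∂x - ∂P/∂y = 24y^2.

D is the region 0 ≤ x ≤ 4, 0 ≤ y ≤ 5. Evaluating the double integral:

    ∬_D (24y^2) dA = ∫_0^{4} ∫_0^{5} (24y^2) dy dx.

Inner (y from 0 to 5): 1000.
Outer (x from 0 to 4): 4000.

Therefore ∮_C P dx + Q dy = 4000.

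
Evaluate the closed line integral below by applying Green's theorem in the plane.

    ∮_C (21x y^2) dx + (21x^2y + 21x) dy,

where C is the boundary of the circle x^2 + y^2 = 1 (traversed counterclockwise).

Green's theorem converts the closed line integral into a double integral over the enclosed region D:

    ∮_C P dx + Q dy = ∬_D (∂Q/∂x - ∂P/∂y) dA.

Here P = 21x y^2, Q = 21x^2y + 21x, so

    ∂Q/∂x = 42x y + 21,    ∂P/∂y = 42x y,
    ∂Q/∂x - ∂P/∂y = 21.

D is the region x^2 + y^2 ≤ 1. Evaluating the double integral:

In polar coordinates (x = r cos θ, y = r sin θ, dA = r dr dθ) the integrand becomes 21, so

    ∬_D (21) dA = ∫_0^{2π} ∫_0^{1} (21) · r dr dθ.

Inner (r from 0 to 1): 21/2.
Outer (θ from 0 to 2π): 21π.

Therefore ∮_C P dx + Q dy = 21π.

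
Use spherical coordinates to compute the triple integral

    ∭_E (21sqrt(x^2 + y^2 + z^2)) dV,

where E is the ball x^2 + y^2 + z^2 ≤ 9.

In spherical coordinates, x = ρ sin(φ) cos(θ), y = ρ sin(φ) sin(θ), z = ρ cos(φ), and dV = ρ^2 sin(φ) dρ dφ dθ.

The integrand becomes 21ρ, so

    ∭_E (21sqrt(x^2 + y^2 + z^2)) dV = ∫_{0}^{2π} ∫_{0}^{π} ∫_{0}^{3} (21ρ) · ρ^2 sin(φ) dρ dφ dθ.

Inner (ρ): 1701sin(φ)/4.
Middle (φ): 1701/2.
Outer (θ): 1701π.

Therefore the triple integral equals 1701π.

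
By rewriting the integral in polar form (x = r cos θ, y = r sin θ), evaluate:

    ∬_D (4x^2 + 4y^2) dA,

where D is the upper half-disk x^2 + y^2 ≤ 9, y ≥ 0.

The region D is 0 ≤ r ≤ 3, 0 ≤ θ ≤ π in polar coordinates, where x = r cos(θ), y = r sin(θ), and dA = r dr dθ.

Under the substitution, the integrand becomes 4r^2, so

    ∬_D (4x^2 + 4y^2) dA = ∫_{0}^{π} ∫_{0}^{3} (4r^2) · r dr dθ.

Inner integral (in r): ∫_{0}^{3} (4r^2) · r dr = 81.

Outer integral (in θ): ∫_{0}^{π} (81) dθ = 81π.

Therefore ∬_D (4x^2 + 4y^2) dA = 81π.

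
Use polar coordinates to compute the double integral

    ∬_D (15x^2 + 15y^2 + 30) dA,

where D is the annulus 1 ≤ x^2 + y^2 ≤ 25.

The region D is 1 ≤ r ≤ 5, 0 ≤ θ ≤ 2π in polar coordinates, where x = r cos(θ), y = r sin(θ), and dA = r dr dθ.

Under the substitution, the integrand becomes 15r^2 + 30, so

    ∬_D (15x^2 + 15y^2 + 30) dA = ∫_{0}^{2π} ∫_{1}^{5} (15r^2 + 30) · r dr dθ.

Inner integral (in r): ∫_{1}^{5} (15r^2 + 30) · r dr = 2700.

Outer integral (in θ): ∫_{0}^{2π} (2700) dθ = 5400π.

Therefore ∬_D (15x^2 + 15y^2 + 30) dA = 5400π.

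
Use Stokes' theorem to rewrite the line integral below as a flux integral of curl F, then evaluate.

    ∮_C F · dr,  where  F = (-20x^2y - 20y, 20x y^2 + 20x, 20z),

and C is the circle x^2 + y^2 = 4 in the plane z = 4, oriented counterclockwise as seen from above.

Let S be the flat disk x^2 + y^2 ≤ 4 in the plane z = 4, with upward unit normal n̂ = ẑ. By Stokes' theorem,

    ∮_C F · dr = ∬_S (∇ × F) · n̂ dS = ∬_D (curl F)_z dA,

where D is the disk x^2 + y^2 ≤ 4.

Compute the curl of F = (-20x^2y - 20y, 20x y^2 + 20x, 20z):
    (∇ × F)_x = ∂F_z/∂y - ∂F_y/∂z = 0,
    (∇ × F)_y = ∂F_x/∂z - ∂F_z/∂x = 0,
    (∇ × F)_z = ∂F_y/∂x - ∂F_x/∂y = 20x^2 + 20y^2 + 40.

On z = 4, (curl F)_z = 20x^2 + 20y^2 + 40.

Convert to polar (x = r cos θ, y = r sin θ, dA = r dr dθ); the integrand becomes 20r^2 + 40, so

    ∬_D (curl F)_z dA = ∫_0^{2π} ∫_0^{2} (20r^2 + 40) · r dr dθ.

Inner (r from 0 to 2): 160.
Outer (θ from 0 to 2π): 320π.

Therefore ∮_C F · dr = 320π.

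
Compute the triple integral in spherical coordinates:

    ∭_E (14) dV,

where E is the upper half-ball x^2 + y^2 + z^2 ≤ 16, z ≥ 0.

In spherical coordinates, x = ρ sin(φ) cos(θ), y = ρ sin(φ) sin(θ), z = ρ cos(φ), and dV = ρ^2 sin(φ) dρ dφ dθ.

The integrand becomes 14, so

    ∭_E (14) dV = ∫_{0}^{2π} ∫_{0}^{π/2} ∫_{0}^{4} (14) · ρ^2 sin(φ) dρ dφ dθ.

Inner (ρ): 896sin(φ)/3.
Middle (φ): 896/3.
Outer (θ): 1792π/3.

Therefore the triple integral equals 1792π/3.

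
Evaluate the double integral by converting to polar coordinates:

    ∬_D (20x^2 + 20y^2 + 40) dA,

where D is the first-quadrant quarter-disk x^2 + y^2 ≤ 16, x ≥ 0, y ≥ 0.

The region D is 0 ≤ r ≤ 4, 0 ≤ θ ≤ π/2 in polar coordinates, where x = r cos(θ), y = r sin(θ), and dA = r dr dθ.

Under the substitution, the integrand becomes 20r^2 + 40, so

    ∬_D (20x^2 + 20y^2 + 40) dA = ∫_{0}^{π/2} ∫_{0}^{4} (20r^2 + 40) · r dr dθ.

Inner integral (in r): ∫_{0}^{4} (20r^2 + 40) · r dr = 1600.

Outer integral (in θ): ∫_{0}^{π/2} (1600) dθ = 800π.

Therefore ∬_D (20x^2 + 20y^2 + 40) dA = 800π.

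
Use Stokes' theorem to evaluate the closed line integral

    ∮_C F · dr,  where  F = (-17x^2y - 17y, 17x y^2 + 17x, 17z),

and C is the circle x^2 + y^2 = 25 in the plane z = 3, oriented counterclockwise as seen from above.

Let S be the flat disk x^2 + y^2 ≤ 25 in the plane z = 3, with upward unit normal n̂ = ẑ. By Stokes' theorem,

    ∮_C F · dr = ∬_S (∇ × F) · n̂ dS = ∬_D (curl F)_z dA,

where D is the disk x^2 + y^2 ≤ 25.

Compute the curl of F = (-17x^2y - 17y, 17x y^2 + 17x, 17z):
    (∇ × F)_x = ∂F_z/∂y - ∂F_y/∂z = 0,
    (∇ × F)_y = ∂F_x/∂z - ∂F_z/∂x = 0,
    (∇ × F)_z = ∂F_y/∂x - ∂F_x/∂y = 17x^2 + 17y^2 + 34.

On z = 3, (curl F)_z = 17x^2 + 17y^2 + 34.

Convert to polar (x = r cos θ, y = r sin θ, dA = r dr dθ); the integrand becomes 17r^2 + 34, so

    ∬_D (curl F)_z dA = ∫_0^{2π} ∫_0^{5} (17r^2 + 34) · r dr dθ.

Inner (r from 0 to 5): 12325/4.
Outer (θ from 0 to 2π): 12325π/2.

Therefore ∮_C F · dr = 12325π/2.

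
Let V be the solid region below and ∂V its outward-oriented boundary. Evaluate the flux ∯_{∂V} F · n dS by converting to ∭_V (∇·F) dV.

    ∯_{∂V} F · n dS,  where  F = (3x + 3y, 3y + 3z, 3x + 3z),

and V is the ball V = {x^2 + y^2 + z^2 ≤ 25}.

By the divergence theorem,

    ∯_{∂V} F · n dS = ∭_V (∇ · F) dV.

Compute the divergence:
    ∇ · F = ∂F_x/∂x + ∂F_y/∂y + ∂F_z/∂z = 3 + 3 + 3 = 9.

In spherical coordinates, x = ρ sin(φ) cos(θ), y = ρ sin(φ) sin(θ), z = ρ cos(φ), dV = ρ^2 sin(φ) dρ dφ dθ, with 0 ≤ ρ ≤ 5, 0 ≤ φ ≤ π, 0 ≤ θ ≤ 2π.

The integrand, after substitution and multiplying by the volume element, becomes (9) · ρ^2 sin(φ), so

    ∭_V (∇·F) dV = ∫_0^{2π} ∫_0^{π} ∫_0^{5} (9) · ρ^2 sin(φ) dρ dφ dθ.

Inner (ρ from 0 to 5): 375sin(φ).
Middle (φ from 0 to π): 750.
Outer (θ from 0 to 2π): 1500π.

Therefore ∯_{∂V} F · n dS = 1500π.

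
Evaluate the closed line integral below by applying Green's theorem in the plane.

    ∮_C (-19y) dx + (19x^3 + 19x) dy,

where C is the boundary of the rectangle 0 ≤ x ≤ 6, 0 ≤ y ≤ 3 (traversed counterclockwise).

Green's theorem converts the closed line integral into a double integral over the enclosed region D:

    ∮_C P dx + Q dy = ∬_D (∂Q/∂x - ∂P/∂y) dA.

Here P = -19y, Q = 19x^3 + 19x, so

    ∂Q/∂x = 57x^2 + 19,    ∂P/∂y = -19,
    ∂Q/∂x - ∂P/∂y = 57x^2 + 38.

D is the region 0 ≤ x ≤ 6, 0 ≤ y ≤ 3. Evaluating the double integral:

    ∬_D (57x^2 + 38) dA = ∫_0^{6} ∫_0^{3} (57x^2 + 38) dy dx.

Inner (y from 0 to 3): 171x^2 + 114.
Outer (x from 0 to 6): 12996.

Therefore ∮_C P dx + Q dy = 12996.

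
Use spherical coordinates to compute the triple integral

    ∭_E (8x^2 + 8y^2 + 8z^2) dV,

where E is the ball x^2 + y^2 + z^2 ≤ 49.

In spherical coordinates, x = ρ sin(φ) cos(θ), y = ρ sin(φ) sin(θ), z = ρ cos(φ), and dV = ρ^2 sin(φ) dρ dφ dθ.

The integrand becomes 8ρ^2, so

    ∭_E (8x^2 + 8y^2 + 8z^2) dV = ∫_{0}^{2π} ∫_{0}^{π} ∫_{0}^{7} (8ρ^2) · ρ^2 sin(φ) dρ dφ dθ.

Inner (ρ): 134456sin(φ)/5.
Middle (φ): 268912/5.
Outer (θ): 537824π/5.

Therefore the triple integral equals 537824π/5.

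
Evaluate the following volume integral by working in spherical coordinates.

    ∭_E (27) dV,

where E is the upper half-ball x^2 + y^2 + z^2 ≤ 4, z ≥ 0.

In spherical coordinates, x = ρ sin(φ) cos(θ), y = ρ sin(φ) sin(θ), z = ρ cos(φ), and dV = ρ^2 sin(φ) dρ dφ dθ.

The integrand becomes 27, so

    ∭_E (27) dV = ∫_{0}^{2π} ∫_{0}^{π/2} ∫_{0}^{2} (27) · ρ^2 sin(φ) dρ dφ dθ.

Inner (ρ): 72sin(φ).
Middle (φ): 72.
Outer (θ): 144π.

Therefore the triple integral equals 144π.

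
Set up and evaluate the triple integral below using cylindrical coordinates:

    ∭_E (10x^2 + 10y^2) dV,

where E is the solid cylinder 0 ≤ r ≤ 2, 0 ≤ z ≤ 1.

In cylindrical coordinates, x = r cos(θ), y = r sin(θ), z = z, and dV = r dr dθ dz.

The integrand becomes 10r^2, so

    ∭_E (10x^2 + 10y^2) dV = ∫_{0}^{2π} ∫_{0}^{2} ∫_{0}^{1} (10r^2) · r dz dr dθ.

Inner (z): 10r^3.
Middle (r from 0 to 2): 40.
Outer (θ): 80π.

Therefore the triple integral equals 80π.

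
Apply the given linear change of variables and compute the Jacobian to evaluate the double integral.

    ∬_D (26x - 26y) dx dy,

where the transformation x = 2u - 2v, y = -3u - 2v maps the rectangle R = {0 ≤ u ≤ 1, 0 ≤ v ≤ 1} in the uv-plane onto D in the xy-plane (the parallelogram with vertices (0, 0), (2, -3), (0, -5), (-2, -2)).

Compute the Jacobian determinant of (x, y) with respect to (u, v):

    ∂(x,y)/∂(u,v) = | 2  -2 | = (2)(-2) - (-2)(-3) = -10.
                   | -3  -2 |

Its absolute value is |J| = 10 (the area scaling factor).

Substituting x = 2u - 2v, y = -3u - 2v into the integrand,

    26x - 26y → 130u,

so the integral becomes

    ∬_R (130u) · |J| du dv = ∫_0^1 ∫_0^1 (1300u) dv du.

Inner (v): 1300u.
Outer (u): 650.

Therefore ∬_D (26x - 26y) dx dy = 650.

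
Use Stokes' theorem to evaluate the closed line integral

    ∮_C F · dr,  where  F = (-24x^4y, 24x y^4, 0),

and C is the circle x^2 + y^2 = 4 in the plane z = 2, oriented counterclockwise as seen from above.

Let S be the flat disk x^2 + y^2 ≤ 4 in the plane z = 2, with upward unit normal n̂ = ẑ. By Stokes' theorem,

    ∮_C F · dr = ∬_S (∇ × F) · n̂ dS = ∬_D (curl F)_z dA,

where D is the disk x^2 + y^2 ≤ 4.

Compute the curl of F = (-24x^4y, 24x y^4, 0):
    (∇ × F)_x = ∂F_z/∂y - ∂F_y/∂z = 0,
    (∇ × F)_y = ∂F_x/∂z - ∂F_z/∂x = 0,
    (∇ × F)_z = ∂F_y/∂x - ∂F_x/∂y = 24x^4 + 24y^4.

On z = 2, (curl F)_z = 24x^4 + 24y^4.

Convert to polar (x = r cos θ, y = r sin θ, dA = r dr dθ); the integrand becomes 24r^4(sin(θ)^4 + cos(θ)^4), so

    ∬_D (curl F)_z dA = ∫_0^{2π} ∫_0^{2} (24r^4(sin(θ)^4 + cos(θ)^4)) · r dr dθ.

Inner (r from 0 to 2): 256sin(θ)^4 + 256cos(θ)^4.
Outer (θ from 0 to 2π): 384π.

Therefore ∮_C F · dr = 384π.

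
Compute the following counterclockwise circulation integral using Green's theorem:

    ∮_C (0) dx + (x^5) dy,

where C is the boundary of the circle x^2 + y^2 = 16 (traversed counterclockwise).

Green's theorem converts the closed line integral into a double integral over the enclosed region D:

    ∮_C P dx + Q dy = ∬_D (∂Q/∂x - ∂P/∂y) dA.

Here P = 0, Q = x^5, so

    ∂Q/∂x = 5x^4,    ∂P/∂y = 0,
    ∂Q/∂x - ∂P/∂y = 5x^4.

D is the region x^2 + y^2 ≤ 16. Evaluating the double integral:

In polar coordinates (x = r cos θ, y = r sin θ, dA = r dr dθ) the integrand becomes 5r^4cos(θ)^4, so

    ∬_D (5x^4) dA = ∫_0^{2π} ∫_0^{4} (5r^4cos(θ)^4) · r dr dθ.

Inner (r from 0 to 4): 10240cos(θ)^4/3.
Outer (θ from 0 to 2π): 2560π.

Therefore ∮_C P dx + Q dy = 2560π.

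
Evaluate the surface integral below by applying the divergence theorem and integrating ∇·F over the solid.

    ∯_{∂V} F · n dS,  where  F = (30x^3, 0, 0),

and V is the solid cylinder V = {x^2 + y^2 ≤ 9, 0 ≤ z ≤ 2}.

By the divergence theorem,

    ∯_{∂V} F · n dS = ∭_V (∇ · F) dV.

Compute the divergence:
    ∇ · F = ∂F_x/∂x + ∂F_y/∂y + ∂F_z/∂z = 90x^2 + 0 + 0 = 90x^2.

In cylindrical coordinates, x = r cos(θ), y = r sin(θ), z = z, dV = r dr dθ dz, with 0 ≤ r ≤ 3, 0 ≤ θ ≤ 2π, 0 ≤ z ≤ 2.

The integrand, after substitution and multiplying by the volume element, becomes (90r^2cos(θ)^2) · r, so

    ∭_V (∇·F) dV = ∫_0^{2π} ∫_0^{3} ∫_0^{2} (90r^2cos(θ)^2) · r dz dr dθ.

Inner (z from 0 to 2): 180r^3cos(θ)^2.
Middle (r from 0 to 3): 3645cos(θ)^2.
Outer (θ from 0 to 2π): 3645π.

Therefore ∯_{∂V} F · n dS = 3645π.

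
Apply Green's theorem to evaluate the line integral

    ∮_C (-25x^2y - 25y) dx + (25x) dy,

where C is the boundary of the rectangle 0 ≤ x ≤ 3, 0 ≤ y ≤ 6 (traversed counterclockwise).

Green's theorem converts the closed line integral into a double integral over the enclosed region D:

    ∮_C P dx + Q dy = ∬_D (∂Q/∂x - ∂P/∂y) dA.

Here P = -25x^2y - 25y, Q = 25x, so

    ∂Q/∂x = 25,    ∂P/∂y = -25x^2 - 25,
    ∂Q/∂x - ∂P/∂y = 25x^2 + 50.

D is the region 0 ≤ x ≤ 3, 0 ≤ y ≤ 6. Evaluating the double integral:

    ∬_D (25x^2 + 50) dA = ∫_0^{3} ∫_0^{6} (25x^2 + 50) dy dx.

Inner (y from 0 to 6): 150x^2 + 300.
Outer (x from 0 to 3): 2250.

Therefore ∮_C P dx + Q dy = 2250.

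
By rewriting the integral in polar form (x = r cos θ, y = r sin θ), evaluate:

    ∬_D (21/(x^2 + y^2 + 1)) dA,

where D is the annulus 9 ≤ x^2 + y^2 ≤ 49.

The region D is 3 ≤ r ≤ 7, 0 ≤ θ ≤ 2π in polar coordinates, where x = r cos(θ), y = r sin(θ), and dA = r dr dθ.

Under the substitution, the integrand becomes 21/(r^2 + 1), so

    ∬_D (21/(x^2 + y^2 + 1)) dA = ∫_{0}^{2π} ∫_{3}^{7} (21/(r^2 + 1)) · r dr dθ.

Inner integral (in r): ∫_{3}^{7} (21/(r^2 + 1)) · r dr = 21log(5)/2.

Outer integral (in θ): ∫_{0}^{2π} (21log(5)/2) dθ = 21π log(5).

Therefore ∬_D (21/(x^2 + y^2 + 1)) dA = 21π log(5).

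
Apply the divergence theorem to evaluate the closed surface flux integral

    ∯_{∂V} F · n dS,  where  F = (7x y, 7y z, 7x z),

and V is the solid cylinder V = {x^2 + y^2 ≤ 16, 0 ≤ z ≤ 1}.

By the divergence theorem,

    ∯_{∂V} F · n dS = ∭_V (∇ · F) dV.

Compute the divergence:
    ∇ · F = ∂F_x/∂x + ∂F_y/∂y + ∂F_z/∂z = 7y + 7z + 7x = 7x + 7y + 7z.

In cylindrical coordinates, x = r cos(θ), y = r sin(θ), z = z, dV = r dr dθ dz, with 0 ≤ r ≤ 4, 0 ≤ θ ≤ 2π, 0 ≤ z ≤ 1.

The integrand, after substitution and multiplying by the volume element, becomes (7sqrt(2)r sin(θ + π/4) + 7z) · r, so

    ∭_V (∇·F) dV = ∫_0^{2π} ∫_0^{4} ∫_0^{1} (7sqrt(2)r sin(θ + π/4) + 7z) · r dz dr dθ.

Inner (z from 0 to 1): 7r (2sqrt(2)r sin(θ + π/4) + 1)/2.
Middle (r from 0 to 4): 448sqrt(2)sin(θ + π/4)/3 + 28.
Outer (θ from 0 to 2π): 56π.

Therefore ∯_{∂V} F · n dS = 56π.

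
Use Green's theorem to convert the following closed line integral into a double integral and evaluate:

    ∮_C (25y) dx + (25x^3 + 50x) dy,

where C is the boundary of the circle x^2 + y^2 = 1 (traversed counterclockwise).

Green's theorem converts the closed line integral into a double integral over the enclosed region D:

    ∮_C P dx + Q dy = ∬_D (∂Q/∂x - ∂P/∂y) dA.

Here P = 25y, Q = 25x^3 + 50x, so

    ∂Q/∂x = 75x^2 + 50,    ∂P/∂y = 25,
    ∂Q/∂x - ∂P/∂y = 75x^2 + 25.

D is the region x^2 + y^2 ≤ 1. Evaluating the double integral:

In polar coordinates (x = r cos θ, y = r sin θ, dA = r dr dθ) the integrand becomes 75r^2cos(θ)^2 + 25, so

    ∬_D (75x^2 + 25) dA = ∫_0^{2π} ∫_0^{1} (75r^2cos(θ)^2 + 25) · r dr dθ.

Inner (r from 0 to 1): 75cos(θ)^2/4 + 25/2.
Outer (θ from 0 to 2π): 175π/4.

Therefore ∮_C P dx + Q dy = 175π/4.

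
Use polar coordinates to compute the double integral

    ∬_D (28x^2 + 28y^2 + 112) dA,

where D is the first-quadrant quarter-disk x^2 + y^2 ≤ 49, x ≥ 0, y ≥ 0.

The region D is 0 ≤ r ≤ 7, 0 ≤ θ ≤ π/2 in polar coordinates, where x = r cos(θ), y = r sin(θ), and dA = r dr dθ.

Under the substitution, the integrand becomes 28r^2 + 112, so

    ∬_D (28x^2 + 28y^2 + 112) dA = ∫_{0}^{π/2} ∫_{0}^{7} (28r^2 + 112) · r dr dθ.

Inner integral (in r): ∫_{0}^{7} (28r^2 + 112) · r dr = 19551.

Outer integral (in θ): ∫_{0}^{π/2} (19551) dθ = 19551π/2.

Therefore ∬_D (28x^2 + 28y^2 + 112) dA = 19551π/2.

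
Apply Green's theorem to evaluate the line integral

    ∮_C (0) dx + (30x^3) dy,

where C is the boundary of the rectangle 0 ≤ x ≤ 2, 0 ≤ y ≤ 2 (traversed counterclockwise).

Green's theorem converts the closed line integral into a double integral over the enclosed region D:

    ∮_C P dx + Q dy = ∬_D (∂Q/∂x - ∂P/∂y) dA.

Here P = 0, Q = 30x^3, so

    ∂Q/∂x = 90x^2,    ∂P/∂y = 0,
    ∂Q/∂x - ∂P/∂y = 90x^2.

D is the region 0 ≤ x ≤ 2, 0 ≤ y ≤ 2. Evaluating the double integral:

    ∬_D (90x^2) dA = ∫_0^{2} ∫_0^{2} (90x^2) dy dx.

Inner (y from 0 to 2): 180x^2.
Outer (x from 0 to 2): 480.

Therefore ∮_C P dx + Q dy = 480.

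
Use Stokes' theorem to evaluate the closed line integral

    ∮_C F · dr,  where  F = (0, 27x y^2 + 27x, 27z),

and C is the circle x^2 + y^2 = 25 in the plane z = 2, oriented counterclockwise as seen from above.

Let S be the flat disk x^2 + y^2 ≤ 25 in the plane z = 2, with upward unit normal n̂ = ẑ. By Stokes' theorem,

    ∮_C F · dr = ∬_S (∇ × F) · n̂ dS = ∬_D (curl F)_z dA,

where D is the disk x^2 + y^2 ≤ 25.

Compute the curl of F = (0, 27x y^2 + 27x, 27z):
    (∇ × F)_x = ∂F_z/∂y - ∂F_y/∂z = 0,
    (∇ × F)_y = ∂F_x/∂z - ∂F_z/∂x = 0,
    (∇ × F)_z = ∂F_y/∂x - ∂F_x/∂y = 27y^2 + 27.

On z = 2, (curl F)_z = 27y^2 + 27.

Convert to polar (x = r cos θ, y = r sin θ, dA = r dr dθ); the integrand becomes 27r^2sin(θ)^2 + 27, so

    ∬_D (curl F)_z dA = ∫_0^{2π} ∫_0^{5} (27r^2sin(θ)^2 + 27) · r dr dθ.

Inner (r from 0 to 5): 16875sin(θ)^2/4 + 675/2.
Outer (θ from 0 to 2π): 19575π/4.

Therefore ∮_C F · dr = 19575π/4.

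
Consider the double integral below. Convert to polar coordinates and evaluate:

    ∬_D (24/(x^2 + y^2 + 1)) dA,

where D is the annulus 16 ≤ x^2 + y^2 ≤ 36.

The region D is 4 ≤ r ≤ 6, 0 ≤ θ ≤ 2π in polar coordinates, where x = r cos(θ), y = r sin(θ), and dA = r dr dθ.

Under the substitution, the integrand becomes 24/(r^2 + 1), so

    ∬_D (24/(x^2 + y^2 + 1)) dA = ∫_{0}^{2π} ∫_{4}^{6} (24/(r^2 + 1)) · r dr dθ.

Inner integral (in r): ∫_{4}^{6} (24/(r^2 + 1)) · r dr = log(6582952005840035281/582622237229761).

Outer integral (in θ): ∫_{0}^{2π} (log(6582952005840035281/582622237229761)) dθ = log((6582952005840035281/582622237229761)^(2π)).

Therefore ∬_D (24/(x^2 + y^2 + 1)) dA = log((6582952005840035281/582622237229761)^(2π)).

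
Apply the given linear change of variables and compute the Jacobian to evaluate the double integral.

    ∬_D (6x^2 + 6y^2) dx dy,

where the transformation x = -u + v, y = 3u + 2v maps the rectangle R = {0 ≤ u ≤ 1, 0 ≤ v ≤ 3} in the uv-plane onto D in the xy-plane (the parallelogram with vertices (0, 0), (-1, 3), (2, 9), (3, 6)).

Compute the Jacobian determinant of (x, y) with respect to (u, v):

    ∂(x,y)/∂(u,v) = | -1  1 | = (-1)(2) - (1)(3) = -5.
                   | 3  2 |

Its absolute value is |J| = 5 (the area scaling factor).

Substituting x = -u + v, y = 3u + 2v into the integrand,

    6x^2 + 6y^2 → 60u^2 + 60u v + 30v^2,

so the integral becomes

    ∬_R (60u^2 + 60u v + 30v^2) · |J| du dv = ∫_0^1 ∫_0^3 (300u^2 + 300u v + 150v^2) dv du.

Inner (v): 900u^2 + 1350u + 1350.
Outer (u): 2325.

Therefore ∬_D (6x^2 + 6y^2) dx dy = 2325.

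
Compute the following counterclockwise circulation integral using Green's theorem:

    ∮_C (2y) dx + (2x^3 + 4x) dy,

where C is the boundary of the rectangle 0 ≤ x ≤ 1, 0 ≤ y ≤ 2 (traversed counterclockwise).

Green's theorem converts the closed line integral into a double integral over the enclosed region D:

    ∮_C P dx + Q dy = ∬_D (∂Q/∂x - ∂P/∂y) dA.

Here P = 2y, Q = 2x^3 + 4x, so

    ∂Q/∂x = 6x^2 + 4,    ∂P/∂y = 2,
    ∂Q/∂x - ∂P/∂y = 6x^2 + 2.

D is the region 0 ≤ x ≤ 1, 0 ≤ y ≤ 2. Evaluating the double integral:

    ∬_D (6x^2 + 2) dA = ∫_0^{1} ∫_0^{2} (6x^2 + 2) dy dx.

Inner (y from 0 to 2): 12x^2 + 4.
Outer (x from 0 to 1): 8.

Therefore ∮_C P dx + Q dy = 8.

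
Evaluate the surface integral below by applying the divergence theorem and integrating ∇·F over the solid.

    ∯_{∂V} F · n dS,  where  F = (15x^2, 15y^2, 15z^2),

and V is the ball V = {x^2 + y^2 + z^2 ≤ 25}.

By the divergence theorem,

    ∯_{∂V} F · n dS = ∭_V (∇ · F) dV.

Compute the divergence:
    ∇ · F = ∂F_x/∂x + ∂F_y/∂y + ∂F_z/∂z = 30x + 30y + 30z.

In spherical coordinates, x = ρ sin(φ) cos(θ), y = ρ sin(φ) sin(θ), z = ρ cos(φ), dV = ρ^2 sin(φ) dρ dφ dθ, with 0 ≤ ρ ≤ 5, 0 ≤ φ ≤ π, 0 ≤ θ ≤ 2π.

The integrand, after substitution and multiplying by the volume element, becomes (30ρ (sqrt(2)sin(φ)sin(θ + π/4) + cos(φ))) · ρ^2 sin(φ), so

    ∭_V (∇·F) dV = ∫_0^{2π} ∫_0^{π} ∫_0^{5} (30ρ (sqrt(2)sin(φ)sin(θ + π/4) + cos(φ))) · ρ^2 sin(φ) dρ dφ dθ.

Inner (ρ from 0 to 5): 9375(sqrt(2)sin(φ)sin(θ + π/4) + cos(φ))sin(φ)/2.
Middle (φ from 0 to π): 9375sqrt(2)π sin(θ + π/4)/4.
Outer (θ from 0 to 2π): 0.

Therefore ∯_{∂V} F · n dS = 0.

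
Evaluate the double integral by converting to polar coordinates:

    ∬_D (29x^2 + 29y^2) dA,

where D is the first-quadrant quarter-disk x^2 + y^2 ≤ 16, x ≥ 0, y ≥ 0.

The region D is 0 ≤ r ≤ 4, 0 ≤ θ ≤ π/2 in polar coordinates, where x = r cos(θ), y = r sin(θ), and dA = r dr dθ.

Under the substitution, the integrand becomes 29r^2, so

    ∬_D (29x^2 + 29y^2) dA = ∫_{0}^{π/2} ∫_{0}^{4} (29r^2) · r dr dθ.

Inner integral (in r): ∫_{0}^{4} (29r^2) · r dr = 1856.

Outer integral (in θ): ∫_{0}^{π/2} (1856) dθ = 928π.

Therefore ∬_D (29x^2 + 29y^2) dA = 928π.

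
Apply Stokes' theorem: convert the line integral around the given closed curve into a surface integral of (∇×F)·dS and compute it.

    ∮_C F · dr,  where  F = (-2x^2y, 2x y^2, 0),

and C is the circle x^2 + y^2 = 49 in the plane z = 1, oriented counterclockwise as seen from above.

Let S be the flat disk x^2 + y^2 ≤ 49 in the plane z = 1, with upward unit normal n̂ = ẑ. By Stokes' theorem,

    ∮_C F · dr = ∬_S (∇ × F) · n̂ dS = ∬_D (curl F)_z dA,

where D is the disk x^2 + y^2 ≤ 49.

Compute the curl of F = (-2x^2y, 2x y^2, 0):
    (∇ × F)_x = ∂F_z/∂y - ∂F_y/∂z = 0,
    (∇ × F)_y = ∂F_x/∂z - ∂F_z/∂x = 0,
    (∇ × F)_z = ∂F_y/∂x - ∂F_x/∂y = 2x^2 + 2y^2.

On z = 1, (curl F)_z = 2x^2 + 2y^2.

Convert to polar (x = r cos θ, y = r sin θ, dA = r dr dθ); the integrand becomes 2r^2, so

    ∬_D (curl F)_z dA = ∫_0^{2π} ∫_0^{7} (2r^2) · r dr dθ.

Inner (r from 0 to 7): 2401/2.
Outer (θ from 0 to 2π): 2401π.

Therefore ∮_C F · dr = 2401π.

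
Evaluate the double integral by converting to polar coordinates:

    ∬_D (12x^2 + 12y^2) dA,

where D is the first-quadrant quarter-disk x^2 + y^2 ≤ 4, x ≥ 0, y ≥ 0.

The region D is 0 ≤ r ≤ 2, 0 ≤ θ ≤ π/2 in polar coordinates, where x = r cos(θ), y = r sin(θ), and dA = r dr dθ.

Under the substitution, the integrand becomes 12r^2, so

    ∬_D (12x^2 + 12y^2) dA = ∫_{0}^{π/2} ∫_{0}^{2} (12r^2) · r dr dθ.

Inner integral (in r): ∫_{0}^{2} (12r^2) · r dr = 48.

Outer integral (in θ): ∫_{0}^{π/2} (48) dθ = 24π.

Therefore ∬_D (12x^2 + 12y^2) dA = 24π.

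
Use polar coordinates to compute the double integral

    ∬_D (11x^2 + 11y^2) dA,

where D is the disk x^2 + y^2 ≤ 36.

The region D is 0 ≤ r ≤ 6, 0 ≤ θ ≤ 2π in polar coordinates, where x = r cos(θ), y = r sin(θ), and dA = r dr dθ.

Under the substitution, the integrand becomes 11r^2, so

    ∬_D (11x^2 + 11y^2) dA = ∫_{0}^{2π} ∫_{0}^{6} (11r^2) · r dr dθ.

Inner integral (in r): ∫_{0}^{6} (11r^2) · r dr = 3564.

Outer integral (in θ): ∫_{0}^{2π} (3564) dθ = 7128π.

Therefore ∬_D (11x^2 + 11y^2) dA = 7128π.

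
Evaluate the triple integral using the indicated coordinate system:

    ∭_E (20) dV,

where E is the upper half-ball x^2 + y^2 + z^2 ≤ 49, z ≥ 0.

In spherical coordinates, x = ρ sin(φ) cos(θ), y = ρ sin(φ) sin(θ), z = ρ cos(φ), and dV = ρ^2 sin(φ) dρ dφ dθ.

The integrand becomes 20, so

    ∭_E (20) dV = ∫_{0}^{2π} ∫_{0}^{π/2} ∫_{0}^{7} (20) · ρ^2 sin(φ) dρ dφ dθ.

Inner (ρ): 6860sin(φ)/3.
Middle (φ): 6860/3.
Outer (θ): 13720π/3.

Therefore the triple integral equals 13720π/3.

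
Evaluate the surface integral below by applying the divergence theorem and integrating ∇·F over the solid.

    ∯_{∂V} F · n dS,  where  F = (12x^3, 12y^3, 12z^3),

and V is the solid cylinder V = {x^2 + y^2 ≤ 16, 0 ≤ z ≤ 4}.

By the divergence theorem,

    ∯_{∂V} F · n dS = ∭_V (∇ · F) dV.

Compute the divergence:
    ∇ · F = ∂F_x/∂x + ∂F_y/∂y + ∂F_z/∂z = 36x^2 + 36y^2 + 36z^2.

In cylindrical coordinates, x = r cos(θ), y = r sin(θ), z = z, dV = r dr dθ dz, with 0 ≤ r ≤ 4, 0 ≤ θ ≤ 2π, 0 ≤ z ≤ 4.

The integrand, after substitution and multiplying by the volume element, becomes (36r^2 + 36z^2) · r, so

    ∭_V (∇·F) dV = ∫_0^{2π} ∫_0^{4} ∫_0^{4} (36r^2 + 36z^2) · r dz dr dθ.

Inner (z from 0 to 4): 144r^3 + 768r.
Middle (r from 0 to 4): 15360.
Outer (θ from 0 to 2π): 30720π.

Therefore ∯_{∂V} F · n dS = 30720π.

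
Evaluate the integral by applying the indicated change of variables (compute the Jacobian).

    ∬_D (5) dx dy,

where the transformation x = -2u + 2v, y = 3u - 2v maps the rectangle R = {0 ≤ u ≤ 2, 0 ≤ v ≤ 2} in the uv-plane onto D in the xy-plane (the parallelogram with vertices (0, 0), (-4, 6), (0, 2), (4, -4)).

Compute the Jacobian determinant of (x, y) with respect to (u, v):

    ∂(x,y)/∂(u,v) = | -2  2 | = (-2)(-2) - (2)(3) = -2.
                   | 3  -2 |

Its absolute value is |J| = 2 (the area scaling factor).

Substituting x = -2u + 2v, y = 3u - 2v into the integrand,

    5 → 5,

so the integral becomes

    ∬_R (5) · |J| du dv = ∫_0^2 ∫_0^2 (10) dv du.

Inner (v): 20.
Outer (u): 40.

Therefore ∬_D (5) dx dy = 40.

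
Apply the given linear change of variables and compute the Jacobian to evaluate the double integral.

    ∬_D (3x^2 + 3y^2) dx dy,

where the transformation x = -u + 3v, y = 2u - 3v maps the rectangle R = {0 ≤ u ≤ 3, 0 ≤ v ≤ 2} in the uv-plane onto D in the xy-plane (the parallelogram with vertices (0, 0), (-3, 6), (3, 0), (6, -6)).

Compute the Jacobian determinant of (x, y) with respect to (u, v):

    ∂(x,y)/∂(u,v) = | -1  3 | = (-1)(-3) - (3)(2) = -3.
                   | 2  -3 |

Its absolute value is |J| = 3 (the area scaling factor).

Substituting x = -u + 3v, y = 2u - 3v into the integrand,

    3x^2 + 3y^2 → 15u^2 - 54u v + 54v^2,

so the integral becomes

    ∬_R (15u^2 - 54u v + 54v^2) · |J| du dv = ∫_0^3 ∫_0^2 (45u^2 - 162u v + 162v^2) dv du.

Inner (v): 90u^2 - 324u + 432.
Outer (u): 648.

Therefore ∬_D (3x^2 + 3y^2) dx dy = 648.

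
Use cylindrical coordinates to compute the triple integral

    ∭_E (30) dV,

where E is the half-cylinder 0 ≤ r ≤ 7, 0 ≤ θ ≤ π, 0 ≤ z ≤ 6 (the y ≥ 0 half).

In cylindrical coordinates, x = r cos(θ), y = r sin(θ), z = z, and dV = r dr dθ dz.

The integrand becomes 30, so

    ∭_E (30) dV = ∫_{0}^{π} ∫_{0}^{7} ∫_{0}^{6} (30) · r dz dr dθ.

Inner (z): 180r.
Middle (r from 0 to 7): 4410.
Outer (θ): 4410π.

Therefore the triple integral equals 4410π.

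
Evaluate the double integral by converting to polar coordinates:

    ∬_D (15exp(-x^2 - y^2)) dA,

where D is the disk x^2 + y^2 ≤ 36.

The region D is 0 ≤ r ≤ 6, 0 ≤ θ ≤ 2π in polar coordinates, where x = r cos(θ), y = r sin(θ), and dA = r dr dθ.

Under the substitution, the integrand becomes 15exp(-r^2), so

    ∬_D (15exp(-x^2 - y^2)) dA = ∫_{0}^{2π} ∫_{0}^{6} (15exp(-r^2)) · r dr dθ.

Inner integral (in r): ∫_{0}^{6} (15exp(-r^2)) · r dr = 15/2 - 15exp(-36)/2.

Outer integral (in θ): ∫_{0}^{2π} (15/2 - 15exp(-36)/2) dθ = -15π exp(-36) + 15π.

Therefore ∬_D (15exp(-x^2 - y^2)) dA = -15π exp(-36) + 15π.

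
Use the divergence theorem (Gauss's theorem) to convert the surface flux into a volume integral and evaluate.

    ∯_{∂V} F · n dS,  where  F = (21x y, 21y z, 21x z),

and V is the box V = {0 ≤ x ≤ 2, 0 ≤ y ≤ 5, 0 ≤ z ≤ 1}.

By the divergence theorem,

    ∯_{∂V} F · n dS = ∭_V (∇ · F) dV.

Compute the divergence:
    ∇ · F = ∂F_x/∂x + ∂F_y/∂y + ∂F_z/∂z = 21y + 21z + 21x = 21x + 21y + 21z.

V is a rectangular box, so dV = dx dy dz with 0 ≤ x ≤ 2, 0 ≤ y ≤ 5, 0 ≤ z ≤ 1.

Integrate (21x + 21y + 21z) over V as an iterated integral:

    ∭_V (∇·F) dV = ∫_0^{2} ∫_0^{5} ∫_0^{1} (21x + 21y + 21z) dz dy dx.

Inner (z from 0 to 1): 21x + 21y + 21/2.
Middle (y from 0 to 5): 105x + 315.
Outer (x from 0 to 2): 840.

Therefore ∯_{∂V} F · n dS = 840.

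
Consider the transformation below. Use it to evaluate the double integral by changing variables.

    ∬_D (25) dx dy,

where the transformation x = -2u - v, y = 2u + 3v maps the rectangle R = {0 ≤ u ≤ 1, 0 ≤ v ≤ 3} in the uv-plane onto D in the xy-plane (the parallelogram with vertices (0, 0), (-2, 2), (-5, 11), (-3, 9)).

Compute the Jacobian determinant of (x, y) with respect to (u, v):

    ∂(x,y)/∂(u,v) = | -2  -1 | = (-2)(3) - (-1)(2) = -4.
                   | 2  3 |

Its absolute value is |J| = 4 (the area scaling factor).

Substituting x = -2u - v, y = 2u + 3v into the integrand,

    25 → 25,

so the integral becomes

    ∬_R (25) · |J| du dv = ∫_0^1 ∫_0^3 (100) dv du.

Inner (v): 300.
Outer (u): 300.

Therefore ∬_D (25) dx dy = 300.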